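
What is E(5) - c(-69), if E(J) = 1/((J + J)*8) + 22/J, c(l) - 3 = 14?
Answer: -1007/80 ≈ -12.587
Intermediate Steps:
c(l) = 17 (c(l) = 3 + 14 = 17)
E(J) = 353/(16*J) (E(J) = (⅛)/(2*J) + 22/J = (1/(2*J))*(⅛) + 22/J = 1/(16*J) + 22/J = 353/(16*J))
E(5) - c(-69) = (353/16)/5 - 1*17 = (353/16)*(⅕) - 17 = 353/80 - 17 = -1007/80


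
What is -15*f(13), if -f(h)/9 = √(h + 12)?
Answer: 675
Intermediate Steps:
f(h) = -9*√(12 + h) (f(h) = -9*√(h + 12) = -9*√(12 + h))
-15*f(13) = -(-135)*√(12 + 13) = -(-135)*√25 = -(-135)*5 = -15*(-45) = 675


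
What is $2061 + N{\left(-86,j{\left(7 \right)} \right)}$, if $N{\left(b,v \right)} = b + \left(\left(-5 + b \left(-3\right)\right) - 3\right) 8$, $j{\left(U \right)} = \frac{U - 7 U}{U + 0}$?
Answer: $3975$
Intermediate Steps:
$j{\left(U \right)} = -6$ ($j{\left(U \right)} = \frac{\left(-6\right) U}{U} = -6$)
$N{\left(b,v \right)} = -64 - 23 b$ ($N{\left(b,v \right)} = b + \left(\left(-5 - 3 b\right) - 3\right) 8 = b + \left(-8 - 3 b\right) 8 = b - \left(64 + 24 b\right) = -64 - 23 b$)
$2061 + N{\left(-86,j{\left(7 \right)} \right)} = 2061 - -1914 = 2061 + \left(-64 + 1978\right) = 2061 + 1914 = 3975$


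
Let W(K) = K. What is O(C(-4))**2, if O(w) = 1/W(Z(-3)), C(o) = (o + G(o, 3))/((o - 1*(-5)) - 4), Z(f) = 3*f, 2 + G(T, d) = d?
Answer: 1/81 ≈ 0.012346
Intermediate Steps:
G(T, d) = -2 + d
C(o) = 1 (C(o) = (o + (-2 + 3))/((o - 1*(-5)) - 4) = (o + 1)/((o + 5) - 4) = (1 + o)/((5 + o) - 4) = (1 + o)/(1 + o) = 1)
O(w) = -1/9 (O(w) = 1/(3*(-3)) = 1/(-9) = -1/9)
O(C(-4))**2 = (-1/9)**2 = 1/81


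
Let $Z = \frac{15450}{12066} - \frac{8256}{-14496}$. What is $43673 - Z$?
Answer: $\frac{13261225082}{303661} \approx 43671.0$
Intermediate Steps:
$Z = \frac{561771}{303661}$ ($Z = 15450 \cdot \frac{1}{12066} - - \frac{86}{151} = \frac{2575}{2011} + \frac{86}{151} = \frac{561771}{303661} \approx 1.85$)
$43673 - Z = 43673 - \frac{561771}{303661} = \frac{13261225082}{303661}$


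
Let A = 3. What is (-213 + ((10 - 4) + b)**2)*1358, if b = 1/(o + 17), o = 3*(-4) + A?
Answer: -7625849/32 ≈ -2.3831e+5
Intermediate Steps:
o = -9 (o = 3*(-4) + 3 = -12 + 3 = -9)
b = 1/8 (b = 1/(-9 + 17) = 1/8 ≈ 0.12500)
(-213 + ((10 - 4) + b)**2)*1358 = (-213 + ((10 - 4) + 1/8)**2)*1358 = (-213 + (6 + 1/8)**2)*1358 = (-213 + (49/8)**2)*1358 = (-213 + 2401/64)*1358 = -11231/64*1358 = -7625849/32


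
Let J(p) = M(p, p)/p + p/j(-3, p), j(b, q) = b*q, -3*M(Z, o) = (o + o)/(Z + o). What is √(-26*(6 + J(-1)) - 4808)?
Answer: 2*I*√1241 ≈ 70.456*I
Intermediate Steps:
M(Z, o) = -2*o/(3*(Z + o)) (M(Z, o) = -(o + o)/(3*(Z + o)) = -2*o/(3*(Z + o)))
J(p) = -⅓ - 1/(3*p) (J(p) = (-2*p/(3*p + 3*p))/p + p/((-3*p)) = (-2*p/(6*p))/p + p*(-1/(3*p)) = (-2*p*1/(6*p))/p - ⅓ = -1/(3*p) - ⅓ = -⅓ - 1/(3*p))
√(-26*(6 + J(-1)) - 4808) = √(-26*(6 + (⅓)*(-1 - 1*(-1))/(-1)) - 4808) = √(-26*(6 + (⅓)*(-1)*(-1 + 1)) - 4808) = √(-26*(6 + (⅓)*(-1)*0) - 4808) = √(-26*(6 + 0) - 4808) = √(-26*6 - 4808) = √(-156 - 4808) = √(-4964) = 2*I*√1241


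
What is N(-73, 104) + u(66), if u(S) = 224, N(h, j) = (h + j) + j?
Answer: 359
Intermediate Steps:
N(h, j) = h + 2*j
N(-73, 104) + u(66) = (-73 + 2*104) + 224 = (-73 + 208) + 224 = 135 + 224 = 359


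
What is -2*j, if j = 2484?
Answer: -4968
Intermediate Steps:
-2*j = -2*2484 = -4968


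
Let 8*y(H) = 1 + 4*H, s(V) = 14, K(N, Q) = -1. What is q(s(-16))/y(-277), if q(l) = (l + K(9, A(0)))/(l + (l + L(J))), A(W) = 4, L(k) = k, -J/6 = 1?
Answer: -52/12177 ≈ -0.0042703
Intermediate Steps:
J = -6 (J = -6*1 = -6)
q(l) = (-1 + l)/(-6 + 2*l) (q(l) = (l - 1)/(l + (l - 6)) = (-1 + l)/(l + (-6 + l)) = (-1 + l)/(-6 + 2*l))
y(H) = ⅛ + H/2 (y(H) = (1 + 4*H)/8 = ⅛ + H/2)
q(s(-16))/y(-277) = ((-1 + 14)/(2*(-3 + 14)))/(⅛ + (½)*(-277)) = ((½)*13/11)/(⅛ - 277/2) = ((½)*(1/11)*13)/(-1107/8) = (13/22)*(-8/1107) = -52/12177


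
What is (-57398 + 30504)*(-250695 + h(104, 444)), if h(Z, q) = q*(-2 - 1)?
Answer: 6778014138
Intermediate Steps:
h(Z, q) = -3*q (h(Z, q) = q*(-3) = -3*q)
(-57398 + 30504)*(-250695 + h(104, 444)) = (-57398 + 30504)*(-250695 - 3*444) = -26894*(-250695 - 1332) = -26894*(-252027) = 6778014138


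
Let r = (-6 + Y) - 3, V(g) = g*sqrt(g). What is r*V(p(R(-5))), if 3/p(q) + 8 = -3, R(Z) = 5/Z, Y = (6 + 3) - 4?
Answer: 12*I*sqrt(33)/121 ≈ 0.56971*I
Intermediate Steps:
Y = 5 (Y = 9 - 4 = 5)
p(q) = -3/11 (p(q) = 3/(-8 - 3) = 3/(-11) = 3*(-1/11) = -3/11)
V(g) = g**(3/2)
r = -4 (r = (-6 + 5) - 3 = -1 - 3 = -4)
r*V(p(R(-5))) = -(-12)*I*sqrt(33)/121 = 12*I*sqrt(33)/121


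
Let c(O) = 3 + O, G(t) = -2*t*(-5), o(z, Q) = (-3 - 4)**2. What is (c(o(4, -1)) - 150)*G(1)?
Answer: -980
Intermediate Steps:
o(z, Q) = 49 (o(z, Q) = (-7)**2 = 49)
G(t) = 10*t
(c(o(4, -1)) - 150)*G(1) = ((3 + 49) - 150)*(10*1) = (52 - 150)*10 = -98*10 = -980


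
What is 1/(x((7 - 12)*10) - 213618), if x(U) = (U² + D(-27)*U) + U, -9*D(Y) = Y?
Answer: -1/211318 ≈ -4.7322e-6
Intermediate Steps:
D(Y) = -Y/9
x(U) = U² + 4*U (x(U) = (U² + (-⅑*(-27))*U) + U = (U² + 3*U) + U = U² + 4*U)
1/(x((7 - 12)*10) - 213618) = 1/(((7 - 12)*10)*(4 + (7 - 12)*10) - 213618) = 1/((-5*10)*(4 - 5*10) - 213618) = 1/(-50*(4 - 50) - 213618) = 1/(-50*(-46) - 213618) = 1/(2300 - 213618) = 1/(-211318) = -1/211318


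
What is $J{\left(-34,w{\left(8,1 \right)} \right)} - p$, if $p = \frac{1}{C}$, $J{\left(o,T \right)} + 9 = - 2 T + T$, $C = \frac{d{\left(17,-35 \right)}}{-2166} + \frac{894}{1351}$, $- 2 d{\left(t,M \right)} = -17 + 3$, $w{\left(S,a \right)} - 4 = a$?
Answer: $- \frac{29903524}{1926947} \approx -15.519$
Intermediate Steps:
$w{\left(S,a \right)} = 4 + a$
$d{\left(t,M \right)} = 7$ ($d{\left(t,M \right)} = - \frac{-17 + 3}{2} = \left(- \frac{1}{2}\right) \left(-14\right) = 7$)
$C = \frac{1926947}{2926266}$ ($C = \frac{7}{-2166} + \frac{894}{1351} = 7 \left(- \frac{1}{2166}\right) + 894 \cdot \frac{1}{1351} = - \frac{7}{2166} + \frac{894}{1351} = \frac{1926947}{2926266} \approx 0.6585$)
$J{\left(o,T \right)} = -9 - T$ ($J{\left(o,T \right)} = -9 + \left(- 2 T + T\right) = -9 - T$)
$p = \frac{2926266}{1926947}$ ($p = \frac{1}{\frac{1926947}{2926266}} = \frac{2926266}{1926947} \approx 1.5186$)
$J{\left(-34,w{\left(8,1 \right)} \right)} - p = \left(-9 - \left(4 + 1\right)\right) - \frac{2926266}{1926947} = \left(-9 - 5\right) - \frac{2926266}{1926947} = -14 - \frac{2926266}{1926947} = - \frac{29903524}{1926947}$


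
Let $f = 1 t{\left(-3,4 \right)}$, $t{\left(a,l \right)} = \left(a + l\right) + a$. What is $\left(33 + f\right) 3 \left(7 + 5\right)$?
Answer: $1116$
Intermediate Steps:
$t{\left(a,l \right)} = l + 2 a$
$f = -2$ ($f = 1 \left(4 + 2 \left(-3\right)\right) = 1 \left(4 - 6\right) = 1 \left(-2\right) = -2$)
$\left(33 + f\right) 3 \left(7 + 5\right) = \left(33 - 2\right) 3 \left(7 + 5\right) = 31 \cdot 3 \cdot 12 = 31 \cdot 36 = 1116$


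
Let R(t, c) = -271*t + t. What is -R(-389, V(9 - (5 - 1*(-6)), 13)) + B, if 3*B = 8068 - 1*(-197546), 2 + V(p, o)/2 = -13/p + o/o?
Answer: -36492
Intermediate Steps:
V(p, o) = -2 - 26/p (V(p, o) = -4 + 2*(-13/p + o/o) = -4 + 2*(-13/p + 1) = -4 + 2*(1 - 13/p) = -4 + (2 - 26/p) = -2 - 26/p)
R(t, c) = -270*t
B = 68538 (B = (8068 - 1*(-197546))/3 = (8068 + 197546)/3 = (1/3)*205614 = 68538)
-R(-389, V(9 - (5 - 1*(-6)), 13)) + B = -(-270)*(-389) + 68538 = -1*105030 + 68538 = -105030 + 68538 = -36492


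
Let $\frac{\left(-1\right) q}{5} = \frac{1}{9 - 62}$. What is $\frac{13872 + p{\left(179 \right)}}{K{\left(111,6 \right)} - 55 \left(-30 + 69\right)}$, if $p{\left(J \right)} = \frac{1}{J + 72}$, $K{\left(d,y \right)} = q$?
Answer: $- \frac{184539269}{28533680} \approx -6.4674$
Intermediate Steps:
$q = \frac{5}{53}$ ($q = - \frac{5}{9 - 62} = - \frac{5}{-53} = \left(-5\right) \left(- \frac{1}{53}\right) = \frac{5}{53} \approx 0.09434$)
$K{\left(d,y \right)} = \frac{5}{53}$
$p{\left(J \right)} = \frac{1}{72 + J}$
$\frac{13872 + p{\left(179 \right)}}{K{\left(111,6 \right)} - 55 \left(-30 + 69\right)} = \frac{13872 + \frac{1}{72 + 179}}{\frac{5}{53} - 55 \left(-30 + 69\right)} = \frac{13872 + \frac{1}{251}}{\frac{5}{53} - 2145} = \frac{3481873}{251 \left(- \frac{113680}{53}\right)} = \frac{3481873}{251} \left(- \frac{53}{113680}\right) = - \frac{184539269}{28533680}$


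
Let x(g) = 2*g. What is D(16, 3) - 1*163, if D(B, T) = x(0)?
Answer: -163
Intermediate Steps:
D(B, T) = 0 (D(B, T) = 2*0 = 0)
D(16, 3) - 1*163 = 0 - 1*163 = 0 - 163 = -163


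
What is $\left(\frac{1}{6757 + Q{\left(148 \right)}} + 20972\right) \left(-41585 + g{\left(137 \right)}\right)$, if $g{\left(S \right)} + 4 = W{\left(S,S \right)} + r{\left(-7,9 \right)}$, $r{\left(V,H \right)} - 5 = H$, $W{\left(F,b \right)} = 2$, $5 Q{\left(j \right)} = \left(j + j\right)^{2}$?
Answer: $- \frac{15120823333603}{17343} \approx -8.7187 \cdot 10^{8}$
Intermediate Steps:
$Q{\left(j \right)} = \frac{4 j^{2}}{5}$ ($Q{\left(j \right)} = \frac{\left(j + j\right)^{2}}{5} = \frac{\left(2 j\right)^{2}}{5} = \frac{4 j^{2}}{5}$)
$r{\left(V,H \right)} = 5 + H$
$g{\left(S \right)} = 12$ ($g{\left(S \right)} = -4 + \left(2 + \left(5 + 9\right)\right) = -4 + \left(2 + 14\right) = -4 + 16 = 12$)
$\left(\frac{1}{6757 + Q{\left(148 \right)}} + 20972\right) \left(-41585 + g{\left(137 \right)}\right) = \left(\frac{1}{6757 + \frac{4 \cdot 148^{2}}{5}} + 20972\right) \left(-41585 + 12\right) = \left(\frac{1}{6757 + \frac{4}{5} \cdot 21904} + 20972\right) \left(-41573\right) = \left(\frac{1}{6757 + \frac{87616}{5}} + 20972\right) \left(-41573\right) = \left(\frac{1}{\frac{121401}{5}} + 20972\right) \left(-41573\right) = \left(\frac{5}{121401} + 20972\right) \left(-41573\right) = \frac{2546021777}{121401} \left(-41573\right) = - \frac{15120823333603}{17343}$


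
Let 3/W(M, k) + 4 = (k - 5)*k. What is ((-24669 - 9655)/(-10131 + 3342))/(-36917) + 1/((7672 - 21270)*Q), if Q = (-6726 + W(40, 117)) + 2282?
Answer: -13584253509349622/99202490408098970139 ≈ -0.00013693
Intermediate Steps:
W(M, k) = 3/(-4 + k*(-5 + k)) (W(M, k) = 3/(-4 + (k - 5)*k) = 3/(-4 + (-5 + k)*k) = 3/(-4 + k*(-5 + k)))
Q = -58216397/13100 (Q = (-6726 + 3/(-4 + 117² - 5*117)) + 2282 = (-6726 + 3/(-4 + 13689 - 585)) + 2282 = (-6726 + 3/13100) + 2282 = -88110597/13100 + 2282 = -58216397/13100 ≈ -4444.0)
((-24669 - 9655)/(-10131 + 3342))/(-36917) + 1/((7672 - 21270)*Q) = ((-24669 - 9655)/(-10131 + 3342))/(-36917) + 1/((7672 - 21270)*(-58216397/13100)) = -34324/(-6789)*(-1/36917) - 13100/58216397/(-13598) = -34324*(-1/6789)*(-1/36917) - 1/13598*(-13100/58216397) = (34324/6789)*(-1/36917) + 6550/395813283203 = -34324/250629513 + 6550/395813283203 = -13584253509349622/99202490408098970139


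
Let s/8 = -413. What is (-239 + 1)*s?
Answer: 786352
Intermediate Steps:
s = -3304 (s = 8*(-413) = -3304)
(-239 + 1)*s = (-239 + 1)*(-3304) = -238*(-3304) = 786352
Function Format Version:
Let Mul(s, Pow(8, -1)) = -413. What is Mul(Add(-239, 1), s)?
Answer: 786352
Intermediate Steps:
s = -3304 (s = Mul(8, -413) = -3304)
Mul(Add(-239, 1), s) = Mul(Add(-239, 1), -3304) = Mul(-238, -3304) = 786352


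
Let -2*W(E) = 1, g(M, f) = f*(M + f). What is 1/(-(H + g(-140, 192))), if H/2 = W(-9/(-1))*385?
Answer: -1/9599 ≈ -0.00010418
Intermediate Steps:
W(E) = -½ (W(E) = -½*1 = -½)
H = -385 (H = 2*(-½*385) = 2*(-385/2) = -385)
1/(-(H + g(-140, 192))) = 1/(-(-385 + 192*(-140 + 192))) = 1/(-(-385 + 192*52)) = 1/(-(-385 + 9984)) = 1/(-1*9599) = 1/(-9599) = -1/9599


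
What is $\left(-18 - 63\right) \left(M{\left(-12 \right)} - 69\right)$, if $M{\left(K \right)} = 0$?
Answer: $5589$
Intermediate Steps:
$\left(-18 - 63\right) \left(M{\left(-12 \right)} - 69\right) = \left(-18 - 63\right) \left(0 - 69\right) = \left(-81\right) \left(-69\right) = 5589$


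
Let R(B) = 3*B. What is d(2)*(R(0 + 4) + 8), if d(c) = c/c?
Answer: 20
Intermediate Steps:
d(c) = 1
d(2)*(R(0 + 4) + 8) = 1*(3*(0 + 4) + 8) = 1*(3*4 + 8) = 1*(12 + 8) = 1*20 = 20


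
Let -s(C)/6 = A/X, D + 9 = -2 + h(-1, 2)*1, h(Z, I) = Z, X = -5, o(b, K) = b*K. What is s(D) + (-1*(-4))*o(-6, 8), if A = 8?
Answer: -912/5 ≈ -182.40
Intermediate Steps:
o(b, K) = K*b
D = -12 (D = -9 + (-2 - 1*1) = -9 + (-2 - 1) = -9 - 3 = -12)
s(C) = 48/5 (s(C) = -48/(-5) = -48*(-1)/5 = -6*(-8/5) = 48/5)
s(D) + (-1*(-4))*o(-6, 8) = 48/5 + (-1*(-4))*(8*(-6)) = 48/5 + 4*(-48) = 48/5 - 192 = -912/5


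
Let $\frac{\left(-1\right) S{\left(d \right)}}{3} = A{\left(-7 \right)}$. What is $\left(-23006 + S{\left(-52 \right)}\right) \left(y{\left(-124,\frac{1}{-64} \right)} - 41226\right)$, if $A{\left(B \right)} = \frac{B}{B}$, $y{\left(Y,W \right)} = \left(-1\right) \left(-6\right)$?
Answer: $948430980$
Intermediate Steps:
$y{\left(Y,W \right)} = 6$
$A{\left(B \right)} = 1$
$S{\left(d \right)} = -3$ ($S{\left(d \right)} = \left(-3\right) 1 = -3$)
$\left(-23006 + S{\left(-52 \right)}\right) \left(y{\left(-124,\frac{1}{-64} \right)} - 41226\right) = \left(-23006 - 3\right) \left(6 - 41226\right) = \left(-23009\right) \left(-41220\right) = 948430980$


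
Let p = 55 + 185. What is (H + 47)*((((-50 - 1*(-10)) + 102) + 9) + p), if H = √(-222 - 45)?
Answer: 14617 + 311*I*√267 ≈ 14617.0 + 5081.8*I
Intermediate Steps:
H = I*√267 (H = √(-267) = I*√267 ≈ 16.34*I)
p = 240
(H + 47)*((((-50 - 1*(-10)) + 102) + 9) + p) = (I*√267 + 47)*((((-50 - 1*(-10)) + 102) + 9) + 240) = (47 + I*√267)*((((-50 + 10) + 102) + 9) + 240) = (47 + I*√267)*(((-40 + 102) + 9) + 240) = (47 + I*√267)*((62 + 9) + 240) = (47 + I*√267)*(71 + 240) = (47 + I*√267)*311 = 14617 + 311*I*√267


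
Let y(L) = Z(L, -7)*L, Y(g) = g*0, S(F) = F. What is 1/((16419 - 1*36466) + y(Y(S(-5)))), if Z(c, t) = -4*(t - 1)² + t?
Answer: -1/20047 ≈ -4.9883e-5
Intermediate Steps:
Y(g) = 0
Z(c, t) = t - 4*(-1 + t)² (Z(c, t) = -4*(-1 + t)² + t = t - 4*(-1 + t)²)
y(L) = -263*L (y(L) = (-7 - 4*(-1 - 7)²)*L = (-7 - 4*(-8)²)*L = (-7 - 4*64)*L = (-7 - 256)*L = -263*L)
1/((16419 - 1*36466) + y(Y(S(-5)))) = 1/((16419 - 1*36466) - 263*0) = 1/((16419 - 36466) + 0) = 1/(-20047 + 0) = 1/(-20047) = -1/20047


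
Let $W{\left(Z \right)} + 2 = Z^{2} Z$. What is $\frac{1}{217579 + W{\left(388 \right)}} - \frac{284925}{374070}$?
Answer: $- \frac{1113651162817}{1462081248762} \approx -0.76169$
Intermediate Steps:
$W{\left(Z \right)} = -2 + Z^{3}$ ($W{\left(Z \right)} = -2 + Z^{2} Z = -2 + Z^{3}$)
$\frac{1}{217579 + W{\left(388 \right)}} - \frac{284925}{374070} = \frac{1}{217579 - \left(2 - 388^{3}\right)} - \frac{284925}{374070} = \frac{1}{217579 + \left(-2 + 58411072\right)} - \frac{18995}{24938} = \frac{1}{217579 + 58411070} - \frac{18995}{24938} = \frac{1}{58628649} - \frac{18995}{24938} = - \frac{1113651162817}{1462081248762}$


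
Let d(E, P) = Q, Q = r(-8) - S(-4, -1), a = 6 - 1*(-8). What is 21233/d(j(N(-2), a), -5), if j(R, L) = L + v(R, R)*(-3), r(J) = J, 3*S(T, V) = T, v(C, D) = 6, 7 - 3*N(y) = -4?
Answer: -63699/20 ≈ -3184.9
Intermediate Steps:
N(y) = 11/3 (N(y) = 7/3 - ⅓*(-4) = 7/3 + 4/3 = 11/3)
S(T, V) = T/3
a = 14 (a = 6 + 8 = 14)
Q = -20/3 (Q = -8 - (-4)/3 = -8 - 1*(-4/3) = -8 + 4/3 = -20/3 ≈ -6.6667)
j(R, L) = -18 + L (j(R, L) = L + 6*(-3) = L - 18 = -18 + L)
d(E, P) = -20/3
21233/d(j(N(-2), a), -5) = 21233/(-20/3) = 21233*(-3/20) = -63699/20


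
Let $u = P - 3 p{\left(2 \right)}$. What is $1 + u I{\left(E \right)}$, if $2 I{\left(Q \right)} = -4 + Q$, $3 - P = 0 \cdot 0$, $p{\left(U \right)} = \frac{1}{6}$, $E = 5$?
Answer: $\frac{9}{4} \approx 2.25$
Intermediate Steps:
$p{\left(U \right)} = \frac{1}{6}$
$P = 3$ ($P = 3 - 0 \cdot 0 = 3 - 0 = 3 + 0 = 3$)
$I{\left(Q \right)} = -2 + \frac{Q}{2}$ ($I{\left(Q \right)} = \frac{-4 + Q}{2} = -2 + \frac{Q}{2}$)
$u = \frac{5}{2}$ ($u = 3 - \frac{1}{2} = \frac{5}{2} \approx 2.5$)
$1 + u I{\left(E \right)} = 1 + \frac{5 \left(-2 + \frac{1}{2} \cdot 5\right)}{2} = 1 + \frac{5 \left(-2 + \frac{5}{2}\right)}{2} = 1 + \frac{5}{2} \cdot \frac{1}{2} = 1 + \frac{5}{4} = \frac{9}{4}$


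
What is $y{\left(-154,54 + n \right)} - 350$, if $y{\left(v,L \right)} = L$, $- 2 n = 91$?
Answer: $- \frac{683}{2} \approx -341.5$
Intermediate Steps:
$n = - \frac{91}{2}$ ($n = \left(- \frac{1}{2}\right) 91 = - \frac{91}{2} \approx -45.5$)
$y{\left(-154,54 + n \right)} - 350 = \left(54 - \frac{91}{2}\right) - 350 = \frac{17}{2} - 350 = - \frac{683}{2}$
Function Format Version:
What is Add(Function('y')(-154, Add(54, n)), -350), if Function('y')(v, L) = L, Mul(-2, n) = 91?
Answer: Rational(-683, 2) ≈ -341.50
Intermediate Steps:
n = Rational(-91, 2) (n = Mul(Rational(-1, 2), 91) = Rational(-91, 2) ≈ -45.500)
Add(Function('y')(-154, Add(54, n)), -350) = Add(Add(54, Rational(-91, 2)), -350) = Add(Rational(17, 2), -350) = Rational(-683, 2)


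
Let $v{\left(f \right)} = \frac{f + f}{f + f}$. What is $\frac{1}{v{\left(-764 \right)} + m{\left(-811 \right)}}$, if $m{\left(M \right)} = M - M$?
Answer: $1$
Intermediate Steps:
$m{\left(M \right)} = 0$
$v{\left(f \right)} = 1$ ($v{\left(f \right)} = \frac{2 f}{2 f} = 2 f \frac{1}{2 f} = 1$)
$\frac{1}{v{\left(-764 \right)} + m{\left(-811 \right)}} = \frac{1}{1 + 0} = 1^{-1} = 1$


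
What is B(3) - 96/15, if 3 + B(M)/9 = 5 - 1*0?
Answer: 58/5 ≈ 11.600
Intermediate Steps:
B(M) = 18 (B(M) = -27 + 9*(5 - 1*0) = -27 + 9*(5 + 0) = -27 + 9*5 = -27 + 45 = 18)
B(3) - 96/15 = 18 - 96/15 = 18 - 6*16/15 = 18 - 32/5 = 58/5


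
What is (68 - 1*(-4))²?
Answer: 5184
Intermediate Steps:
(68 - 1*(-4))² = (68 + 4)² = 72² = 5184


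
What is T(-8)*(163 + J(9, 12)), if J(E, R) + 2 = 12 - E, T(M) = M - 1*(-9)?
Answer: 164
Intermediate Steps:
T(M) = 9 + M (T(M) = M + 9 = 9 + M)
J(E, R) = 10 - E (J(E, R) = -2 + (12 - E) = 10 - E)
T(-8)*(163 + J(9, 12)) = (9 - 8)*(163 + (10 - 1*9)) = 1*(163 + (10 - 9)) = 1*(163 + 1) = 1*164 = 164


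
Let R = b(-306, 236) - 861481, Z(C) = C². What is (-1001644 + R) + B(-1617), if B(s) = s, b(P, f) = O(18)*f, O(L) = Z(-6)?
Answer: -1856246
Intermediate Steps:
O(L) = 36 (O(L) = (-6)² = 36)
b(P, f) = 36*f
R = -852985 (R = 36*236 - 861481 = 8496 - 861481 = -852985)
(-1001644 + R) + B(-1617) = (-1001644 - 852985) - 1617 = -1854629 - 1617 = -1856246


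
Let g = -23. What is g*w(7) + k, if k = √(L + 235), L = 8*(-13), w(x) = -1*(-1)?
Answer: -23 + √131 ≈ -11.554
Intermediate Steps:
w(x) = 1
L = -104
k = √131 (k = √(-104 + 235) = √131 ≈ 11.446)
g*w(7) + k = -23*1 + √131 = -23 + √131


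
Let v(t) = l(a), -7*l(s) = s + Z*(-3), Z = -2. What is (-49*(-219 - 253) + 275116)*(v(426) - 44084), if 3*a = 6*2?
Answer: -92037501912/7 ≈ -1.3148e+10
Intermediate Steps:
a = 4 (a = (6*2)/3 = (⅓)*12 = 4)
l(s) = -6/7 - s/7 (l(s) = -(s - 2*(-3))/7 = -(s + 6)/7 = -(6 + s)/7 = -6/7 - s/7)
v(t) = -10/7 (v(t) = -6/7 - ⅐*4 = -6/7 - 4/7 = -10/7)
(-49*(-219 - 253) + 275116)*(v(426) - 44084) = (-49*(-219 - 253) + 275116)*(-10/7 - 44084) = (-49*(-472) + 275116)*(-308598/7) = (23128 + 275116)*(-308598/7) = 298244*(-308598/7) = -92037501912/7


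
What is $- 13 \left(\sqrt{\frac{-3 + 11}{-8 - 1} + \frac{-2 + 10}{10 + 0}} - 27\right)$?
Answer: $351 - \frac{26 i \sqrt{5}}{15} \approx 351.0 - 3.8759 i$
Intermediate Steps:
$- 13 \left(\sqrt{\frac{-3 + 11}{-8 - 1} + \frac{-2 + 10}{10 + 0}} - 27\right) = - 13 \left(\sqrt{\frac{8}{-8 + \left(-5 + 4\right)} + \frac{8}{10}} - 27\right) = - 13 \left(\sqrt{\frac{8}{-8 - 1} + 8 \cdot \frac{1}{10}} - 27\right) = - 13 \left(\sqrt{\frac{8}{-9} + \frac{4}{5}} - 27\right) = - 13 \left(\sqrt{8 \left(- \frac{1}{9}\right) + \frac{4}{5}} - 27\right) = - 13 \left(\sqrt{- \frac{8}{9} + \frac{4}{5}} - 27\right) = - 13 \left(\sqrt{- \frac{4}{45}} - 27\right) = - 13 \left(\frac{2 i \sqrt{5}}{15} - 27\right) = - 13 \left(-27 + \frac{2 i \sqrt{5}}{15}\right) = 351 - \frac{26 i \sqrt{5}}{15}$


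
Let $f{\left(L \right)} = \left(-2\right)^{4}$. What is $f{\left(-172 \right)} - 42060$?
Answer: $-42044$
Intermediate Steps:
$f{\left(L \right)} = 16$
$f{\left(-172 \right)} - 42060 = 16 - 42060 = -42044$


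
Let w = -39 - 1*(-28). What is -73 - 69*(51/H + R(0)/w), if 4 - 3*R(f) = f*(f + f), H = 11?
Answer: -4230/11 ≈ -384.55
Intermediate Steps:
w = -11 (w = -39 + 28 = -11)
R(f) = 4/3 - 2*f²/3 (R(f) = 4/3 - f*(f + f)/3 = 4/3 - f*2*f/3 = 4/3 - 2*f²/3)
-73 - 69*(51/H + R(0)/w) = -73 - 69*(51/11 + (4/3 - ⅔*0²)/(-11)) = -73 - 69*(51*(1/11) + (4/3 - ⅔*0)*(-1/11)) = -73 - 69*(51/11 + (4/3 + 0)*(-1/11)) = -73 - 69*(51/11 + (4/3)*(-1/11)) = -73 - 69*(51/11 - 4/33) = -73 - 69*149/33 = -73 - 3427/11 = -4230/11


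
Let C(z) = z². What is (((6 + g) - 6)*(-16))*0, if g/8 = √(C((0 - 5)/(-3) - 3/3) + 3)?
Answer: 0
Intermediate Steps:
g = 8*√31/3 (g = 8*√(((0 - 5)/(-3) - 3/3)² + 3) = 8*√((-5*(-⅓) - 3*⅓)² + 3) = 8*√((5/3 - 1)² + 3) = 8*√((⅔)² + 3) = 8*√(4/9 + 3) = 8*√(31/9) = 8*(√31/3) = 8*√31/3 ≈ 14.847)
(((6 + g) - 6)*(-16))*0 = (((6 + 8*√31/3) - 6)*(-16))*0 = ((8*√31/3)*(-16))*0 = -128*√31/3*0 = 0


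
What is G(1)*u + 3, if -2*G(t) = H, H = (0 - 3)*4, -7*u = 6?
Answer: -15/7 ≈ -2.1429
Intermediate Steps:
u = -6/7 (u = -⅐*6 = -6/7 ≈ -0.85714)
H = -12 (H = -3*4 = -12)
G(t) = 6 (G(t) = -½*(-12) = 6)
G(1)*u + 3 = 6*(-6/7) + 3 = -36/7 + 3 = -15/7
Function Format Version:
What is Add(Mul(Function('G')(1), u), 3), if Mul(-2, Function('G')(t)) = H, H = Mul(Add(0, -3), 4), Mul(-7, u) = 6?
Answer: Rational(-15, 7) ≈ -2.1429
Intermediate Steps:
u = Rational(-6, 7) (u = Mul(Rational(-1, 7), 6) = Rational(-6, 7) ≈ -0.85714)
H = -12 (H = Mul(-3, 4) = -12)
Function('G')(t) = 6 (Function('G')(t) = Mul(Rational(-1, 2), -12) = 6)
Add(Mul(Function('G')(1), u), 3) = Add(Mul(6, Rational(-6, 7)), 3) = Add(Rational(-36, 7), 3) = Rational(-15, 7)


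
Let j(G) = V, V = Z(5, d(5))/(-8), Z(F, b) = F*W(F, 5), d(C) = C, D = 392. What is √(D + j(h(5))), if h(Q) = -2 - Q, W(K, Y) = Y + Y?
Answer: √1543/2 ≈ 19.641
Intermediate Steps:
W(K, Y) = 2*Y
Z(F, b) = 10*F (Z(F, b) = F*(2*5) = F*10 = 10*F)
V = -25/4 (V = (10*5)/(-8) = 50*(-⅛) = -25/4 ≈ -6.2500)
j(G) = -25/4
√(D + j(h(5))) = √(392 - 25/4) = √(1543/4) = √1543/2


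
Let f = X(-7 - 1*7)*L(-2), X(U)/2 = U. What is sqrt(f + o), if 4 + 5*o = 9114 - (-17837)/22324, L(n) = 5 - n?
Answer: sqrt(5065091160085)/55810 ≈ 40.326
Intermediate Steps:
X(U) = 2*U
f = -196 (f = (2*(-7 - 1*7))*(5 - 1*(-2)) = (2*(-7 - 7))*(5 + 2) = (2*(-14))*7 = -28*7 = -196)
o = 203389477/111620 (o = -4/5 + (9114 - (-17837)/22324)/5 = -4/5 + (9114 - 1*(-17837/22324))/5 = -4/5 + (9114 + 17837/22324)/5 = -4/5 + (1/5)*(203478773/22324) = -4/5 + 203478773/111620 = 203389477/111620 ≈ 1822.2)
sqrt(f + o) = sqrt(-196 + 203389477/111620) = sqrt(181511957/111620) = sqrt(5065091160085)/55810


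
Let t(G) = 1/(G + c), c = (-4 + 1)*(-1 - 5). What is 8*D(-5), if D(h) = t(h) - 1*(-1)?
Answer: 112/13 ≈ 8.6154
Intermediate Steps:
c = 18 (c = -3*(-6) = 18)
t(G) = 1/(18 + G) (t(G) = 1/(G + 18) = 1/(18 + G))
D(h) = 1 + 1/(18 + h) (D(h) = 1/(18 + h) - 1*(-1) = 1/(18 + h) + 1 = 1 + 1/(18 + h))
8*D(-5) = 8*((19 - 5)/(18 - 5)) = 8*(14/13) = 112/13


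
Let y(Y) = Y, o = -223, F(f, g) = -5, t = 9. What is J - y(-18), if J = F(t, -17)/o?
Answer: 4019/223 ≈ 18.022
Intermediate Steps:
J = 5/223 (J = -5/(-223) = -5*(-1/223) = 5/223 ≈ 0.022422)
J - y(-18) = 5/223 - 1*(-18) = 5/223 + 18 = 4019/223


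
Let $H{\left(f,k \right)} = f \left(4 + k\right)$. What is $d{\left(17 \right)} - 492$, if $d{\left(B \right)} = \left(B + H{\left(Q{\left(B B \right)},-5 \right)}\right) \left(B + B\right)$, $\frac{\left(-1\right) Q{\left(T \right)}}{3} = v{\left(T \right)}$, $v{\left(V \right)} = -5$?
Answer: $-424$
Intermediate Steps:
$Q{\left(T \right)} = 15$ ($Q{\left(T \right)} = \left(-3\right) \left(-5\right) = 15$)
$d{\left(B \right)} = 2 B \left(-15 + B\right)$ ($d{\left(B \right)} = \left(B + 15 \left(4 - 5\right)\right) \left(B + B\right) = \left(B + 15 \left(-1\right)\right) 2 B = \left(B - 15\right) 2 B = \left(-15 + B\right) 2 B = 2 B \left(-15 + B\right)$)
$d{\left(17 \right)} - 492 = 2 \cdot 17 \left(-15 + 17\right) - 492 = 2 \cdot 17 \cdot 2 - 492 = 68 - 492 = -424$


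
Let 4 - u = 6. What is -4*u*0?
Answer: 0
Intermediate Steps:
u = -2 (u = 4 - 1*6 = 4 - 6 = -2)
-4*u*0 = -4*(-2)*0 = 8*0 = 0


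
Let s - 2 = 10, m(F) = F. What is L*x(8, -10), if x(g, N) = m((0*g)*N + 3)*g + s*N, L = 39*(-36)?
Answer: 134784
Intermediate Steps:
s = 12 (s = 2 + 10 = 12)
L = -1404
x(g, N) = 3*g + 12*N (x(g, N) = ((0*g)*N + 3)*g + 12*N = (0*N + 3)*g + 12*N = (0 + 3)*g + 12*N = 3*g + 12*N)
L*x(8, -10) = -1404*(3*8 + 12*(-10)) = -1404*(24 - 120) = -1404*(-96) = 134784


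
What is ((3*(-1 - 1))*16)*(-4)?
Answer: 384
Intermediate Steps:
((3*(-1 - 1))*16)*(-4) = ((3*(-2))*16)*(-4) = -6*16*(-4) = -96*(-4) = 384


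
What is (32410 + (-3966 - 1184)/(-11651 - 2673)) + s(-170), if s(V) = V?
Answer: 230905455/7162 ≈ 32240.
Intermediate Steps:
(32410 + (-3966 - 1184)/(-11651 - 2673)) + s(-170) = (32410 + (-3966 - 1184)/(-11651 - 2673)) - 170 = (32410 - 5150/(-14324)) - 170 = (32410 - 5150*(-1/14324)) - 170 = (32410 + 2575/7162) - 170 = 232122995/7162 - 170 = 230905455/7162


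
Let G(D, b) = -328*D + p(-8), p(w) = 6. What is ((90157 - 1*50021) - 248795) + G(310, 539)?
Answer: -310333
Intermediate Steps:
G(D, b) = 6 - 328*D (G(D, b) = -328*D + 6 = 6 - 328*D)
((90157 - 1*50021) - 248795) + G(310, 539) = ((90157 - 1*50021) - 248795) + (6 - 328*310) = ((90157 - 50021) - 248795) + (6 - 101680) = (40136 - 248795) - 101674 = -208659 - 101674 = -310333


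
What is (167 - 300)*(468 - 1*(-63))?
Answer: -70623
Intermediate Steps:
(167 - 300)*(468 - 1*(-63)) = -133*(468 + 63) = -133*531 = -70623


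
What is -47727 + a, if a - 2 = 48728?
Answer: 1003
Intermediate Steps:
a = 48730 (a = 2 + 48728 = 48730)
-47727 + a = -47727 + 48730 = 1003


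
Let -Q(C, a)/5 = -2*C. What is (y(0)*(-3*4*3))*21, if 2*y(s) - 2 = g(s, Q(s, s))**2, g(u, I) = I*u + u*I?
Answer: -756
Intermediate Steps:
Q(C, a) = 10*C (Q(C, a) = -(-10)*C = 10*C)
g(u, I) = 2*I*u (g(u, I) = I*u + I*u = 2*I*u)
y(s) = 1 + 200*s**4 (y(s) = 1 + (2*(10*s)*s)**2/2 = 1 + (20*s**2)**2/2 = 1 + (400*s**4)/2 = 1 + 200*s**4)
(y(0)*(-3*4*3))*21 = ((1 + 200*0**4)*(-3*4*3))*21 = ((1 + 200*0)*(-12*3))*21 = ((1 + 0)*(-36))*21 = (1*(-36))*21 = -36*21 = -756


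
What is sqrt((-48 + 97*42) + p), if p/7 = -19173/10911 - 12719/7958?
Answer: sqrt(6338279708720446)/1258402 ≈ 63.265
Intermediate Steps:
p = -29557829/1258402 (p = 7*(-19173/10911 - 12719/7958) = 7*(-19173*1/10911 - 12719*1/7958) = 7*(-6391/3637 - 553/346) = 7*(-4222547/1258402) = -29557829/1258402 ≈ -23.488)
sqrt((-48 + 97*42) + p) = sqrt((-48 + 97*42) - 29557829/1258402) = sqrt((-48 + 4074) - 29557829/1258402) = sqrt(4026 - 29557829/1258402) = sqrt(5036768623/1258402) = sqrt(6338279708720446)/1258402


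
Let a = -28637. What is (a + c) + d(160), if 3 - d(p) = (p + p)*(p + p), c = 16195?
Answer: -114839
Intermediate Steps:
d(p) = 3 - 4*p² (d(p) = 3 - (p + p)*(p + p) = 3 - 2*p*2*p = 3 - 4*p²)
(a + c) + d(160) = (-28637 + 16195) + (3 - 4*160²) = -12442 + (3 - 4*25600) = -12442 + (3 - 102400) = -12442 - 102397 = -114839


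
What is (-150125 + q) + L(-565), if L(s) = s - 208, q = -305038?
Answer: -455936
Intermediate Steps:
L(s) = -208 + s
(-150125 + q) + L(-565) = (-150125 - 305038) + (-208 - 565) = -455163 - 773 = -455936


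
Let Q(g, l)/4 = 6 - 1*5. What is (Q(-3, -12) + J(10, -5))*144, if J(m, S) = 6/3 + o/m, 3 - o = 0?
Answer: 4536/5 ≈ 907.20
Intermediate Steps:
o = 3 (o = 3 - 1*0 = 3 + 0 = 3)
Q(g, l) = 4 (Q(g, l) = 4*(6 - 1*5) = 4*(6 - 5) = 4*1 = 4)
J(m, S) = 2 + 3/m (J(m, S) = 6/3 + 3/m = 6*(⅓) + 3/m = 2 + 3/m)
(Q(-3, -12) + J(10, -5))*144 = (4 + (2 + 3/10))*144 = (4 + 23/10)*144 = (63/10)*144 = 4536/5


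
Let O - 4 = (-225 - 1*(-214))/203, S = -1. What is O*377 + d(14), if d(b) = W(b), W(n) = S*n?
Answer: 10315/7 ≈ 1473.6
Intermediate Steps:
W(n) = -n
d(b) = -b
O = 801/203 (O = 4 + (-225 - 1*(-214))/203 = 4 + (-225 + 214)*(1/203) = 4 - 11*1/203 = 4 - 11/203 = 801/203 ≈ 3.9458)
O*377 + d(14) = (801/203)*377 - 1*14 = 10413/7 - 14 = 10315/7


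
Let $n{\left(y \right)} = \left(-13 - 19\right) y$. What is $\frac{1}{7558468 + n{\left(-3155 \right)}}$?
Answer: $\frac{1}{7659428} \approx 1.3056 \cdot 10^{-7}$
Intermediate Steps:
$n{\left(y \right)} = - 32 y$
$\frac{1}{7558468 + n{\left(-3155 \right)}} = \frac{1}{7558468 - -100960} = \frac{1}{7558468 + 100960} = \frac{1}{7659428}$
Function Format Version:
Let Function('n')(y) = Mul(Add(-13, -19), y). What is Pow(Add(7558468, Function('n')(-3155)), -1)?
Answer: Rational(1, 7659428) ≈ 1.3056e-7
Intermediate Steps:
Function('n')(y) = Mul(-32, y)
Pow(Add(7558468, Function('n')(-3155)), -1) = Pow(Add(7558468, Mul(-32, -3155)), -1) = Pow(Add(7558468, 100960), -1) = Pow(7659428, -1) = Rational(1, 7659428)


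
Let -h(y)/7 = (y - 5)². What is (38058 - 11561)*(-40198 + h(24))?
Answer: -1132084325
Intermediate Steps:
h(y) = -7*(-5 + y)² (h(y) = -7*(y - 5)² = -7*(-5 + y)²)
(38058 - 11561)*(-40198 + h(24)) = (38058 - 11561)*(-40198 - 7*(-5 + 24)²) = 26497*(-40198 - 7*19²) = 26497*(-40198 - 7*361) = 26497*(-40198 - 2527) = 26497*(-42725) = -1132084325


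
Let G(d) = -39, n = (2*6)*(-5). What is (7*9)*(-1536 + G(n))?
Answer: -99225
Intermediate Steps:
n = -60 (n = 12*(-5) = -60)
(7*9)*(-1536 + G(n)) = (7*9)*(-1536 - 39) = 63*(-1575) = -99225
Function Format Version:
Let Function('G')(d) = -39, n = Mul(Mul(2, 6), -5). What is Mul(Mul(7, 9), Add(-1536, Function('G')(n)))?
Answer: -99225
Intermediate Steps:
n = -60 (n = Mul(12, -5) = -60)
Mul(Mul(7, 9), Add(-1536, Function('G')(n))) = Mul(Mul(7, 9), Add(-1536, -39)) = Mul(63, -1575) = -99225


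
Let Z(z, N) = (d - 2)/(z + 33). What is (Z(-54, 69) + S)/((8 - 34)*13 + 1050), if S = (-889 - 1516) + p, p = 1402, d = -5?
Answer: -376/267 ≈ -1.4082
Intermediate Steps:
S = -1003 (S = (-889 - 1516) + 1402 = -2405 + 1402 = -1003)
Z(z, N) = -7/(33 + z) (Z(z, N) = (-5 - 2)/(z + 33) = -7/(33 + z))
(Z(-54, 69) + S)/((8 - 34)*13 + 1050) = (-7/(33 - 54) - 1003)/((8 - 34)*13 + 1050) = (-7/(-21) - 1003)/(-26*13 + 1050) = (-7*(-1/21) - 1003)/(-338 + 1050) = (⅓ - 1003)/712 = -3008/3*1/712 = -376/267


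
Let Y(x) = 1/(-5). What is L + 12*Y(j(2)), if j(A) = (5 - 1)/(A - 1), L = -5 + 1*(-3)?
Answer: -52/5 ≈ -10.400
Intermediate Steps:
L = -8 (L = -5 - 3 = -8)
j(A) = 4/(-1 + A)
Y(x) = -1/5
L + 12*Y(j(2)) = -8 + 12*(-1/5) = -8 - 12/5 = -52/5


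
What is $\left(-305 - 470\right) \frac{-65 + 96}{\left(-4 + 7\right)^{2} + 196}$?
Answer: $- \frac{4805}{41} \approx -117.2$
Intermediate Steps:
$\left(-305 - 470\right) \frac{-65 + 96}{\left(-4 + 7\right)^{2} + 196} = - 775 \frac{31}{3^{2} + 196} = - 775 \frac{31}{9 + 196} = - 775 \cdot \frac{31}{205} = - 775 \cdot 31 \cdot \frac{1}{205} = \left(-775\right) \frac{31}{205} = - \frac{4805}{41}$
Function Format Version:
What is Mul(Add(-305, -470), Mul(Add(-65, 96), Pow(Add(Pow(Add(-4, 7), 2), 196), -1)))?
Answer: Rational(-4805, 41) ≈ -117.20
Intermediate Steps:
Mul(Add(-305, -470), Mul(Add(-65, 96), Pow(Add(Pow(Add(-4, 7), 2), 196), -1))) = Mul(-775, Mul(31, Pow(Add(Pow(3, 2), 196), -1))) = Mul(-775, Mul(31, Pow(Add(9, 196), -1))) = Mul(-775, Mul(31, Pow(205, -1))) = Mul(-775, Mul(31, Rational(1, 205))) = Mul(-775, Rational(31, 205)) = Rational(-4805, 41)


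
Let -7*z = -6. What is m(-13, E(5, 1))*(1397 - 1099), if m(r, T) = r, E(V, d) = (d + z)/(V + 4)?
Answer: -3874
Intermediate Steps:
z = 6/7 (z = -⅐*(-6) = 6/7 ≈ 0.85714)
E(V, d) = (6/7 + d)/(4 + V) (E(V, d) = (d + 6/7)/(V + 4) = (6/7 + d)/(4 + V))
m(-13, E(5, 1))*(1397 - 1099) = -13*(1397 - 1099) = -13*298 = -3874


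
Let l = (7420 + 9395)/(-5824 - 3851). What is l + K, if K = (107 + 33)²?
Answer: 12640879/645 ≈ 19598.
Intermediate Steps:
K = 19600 (K = 140² = 19600)
l = -1121/645 (l = 16815/(-9675) = 16815*(-1/9675) = -1121/645 ≈ -1.7380)
l + K = -1121/645 + 19600 = 12640879/645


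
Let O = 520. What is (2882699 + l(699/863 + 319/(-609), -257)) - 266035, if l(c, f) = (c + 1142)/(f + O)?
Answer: 12471954541388/4766349 ≈ 2.6167e+6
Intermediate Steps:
l(c, f) = (1142 + c)/(520 + f) (l(c, f) = (c + 1142)/(f + 520) = (1142 + c)/(520 + f))
(2882699 + l(699/863 + 319/(-609), -257)) - 266035 = (2882699 + (1142 + (699/863 + 319/(-609)))/(520 - 257)) - 266035 = (2882699 + (1142 + (699*(1/863) + 319*(-1/609)))/263) - 266035 = (2882699 + (1142 + (699/863 - 11/21))/263) - 266035 = (2882699 + (1142 + 5186/18123)/263) - 266035 = (2882699 + (1/263)*(20701652/18123)) - 266035 = (2882699 + 20701652/4766349) - 266035 = 13739970197603/4766349 - 266035 = 12471954541388/4766349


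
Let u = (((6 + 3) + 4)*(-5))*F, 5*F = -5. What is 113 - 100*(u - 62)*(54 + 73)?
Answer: -37987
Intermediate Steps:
F = -1 (F = (1/5)*(-5) = -1)
u = 65 (u = (((6 + 3) + 4)*(-5))*(-1) = ((9 + 4)*(-5))*(-1) = (13*(-5))*(-1) = -65*(-1) = 65)
113 - 100*(u - 62)*(54 + 73) = 113 - 100*(65 - 62)*(54 + 73) = 113 - 300*127 = 113 - 100*381 = 113 - 38100 = -37987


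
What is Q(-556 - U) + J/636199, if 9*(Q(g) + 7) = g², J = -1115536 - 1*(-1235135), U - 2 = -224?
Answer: 70932811498/5725791 ≈ 12388.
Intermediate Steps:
U = -222 (U = 2 - 224 = -222)
J = 119599 (J = -1115536 + 1235135 = 119599)
Q(g) = -7 + g²/9
Q(-556 - U) + J/636199 = (-7 + (-556 - 1*(-222))²/9) + 119599/636199 = (-7 + (-556 + 222)²/9) + 119599*(1/636199) = (-7 + (⅑)*(-334)²) + 119599/636199 = (-7 + (⅑)*111556) + 119599/636199 = (-7 + 111556/9) + 119599/636199 = 111493/9 + 119599/636199 = 70932811498/5725791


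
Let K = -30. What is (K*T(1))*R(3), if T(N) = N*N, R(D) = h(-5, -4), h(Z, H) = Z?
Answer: 150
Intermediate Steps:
R(D) = -5
T(N) = N²
(K*T(1))*R(3) = -30*1²*(-5) = -30*1*(-5) = -30*(-5) = 150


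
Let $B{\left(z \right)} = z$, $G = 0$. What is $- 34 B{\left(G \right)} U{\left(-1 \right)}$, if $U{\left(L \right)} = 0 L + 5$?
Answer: $0$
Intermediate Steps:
$U{\left(L \right)} = 5$ ($U{\left(L \right)} = 0 + 5 = 5$)
$- 34 B{\left(G \right)} U{\left(-1 \right)} = \left(-34\right) 0 \cdot 5 = 0 \cdot 5 = 0$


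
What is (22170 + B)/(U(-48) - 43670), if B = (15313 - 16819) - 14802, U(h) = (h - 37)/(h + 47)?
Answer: -5862/43585 ≈ -0.13450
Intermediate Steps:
U(h) = (-37 + h)/(47 + h)
B = -16308 (B = -1506 - 14802 = -16308)
(22170 + B)/(U(-48) - 43670) = (22170 - 16308)/((-37 - 48)/(47 - 48) - 43670) = 5862/(-85/(-1) - 43670) = 5862/(-1*(-85) - 43670) = 5862/(85 - 43670) = 5862/(-43585) = 5862*(-1/43585) = -5862/43585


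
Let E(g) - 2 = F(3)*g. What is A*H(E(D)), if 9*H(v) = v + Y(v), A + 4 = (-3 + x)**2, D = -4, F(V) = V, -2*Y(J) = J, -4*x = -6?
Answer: 35/36 ≈ 0.97222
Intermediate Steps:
x = 3/2 (x = -1/4*(-6) = 3/2 ≈ 1.5000)
Y(J) = -J/2
E(g) = 2 + 3*g
A = -7/4 (A = -4 + (-3 + 3/2)**2 = -4 + (-3/2)**2 = -4 + 9/4 = -7/4 ≈ -1.7500)
H(v) = v/18 (H(v) = (v - v/2)/9 = (v/2)/9 = v/18)
A*H(E(D)) = -7*(2 + 3*(-4))/72 = -7*(2 - 12)/72 = -7*(-10)/72 = -7/4*(-5/9) = 35/36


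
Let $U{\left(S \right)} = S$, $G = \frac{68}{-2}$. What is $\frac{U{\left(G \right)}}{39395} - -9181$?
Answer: $\frac{361685461}{39395} \approx 9181.0$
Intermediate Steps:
$G = -34$ ($G = 68 \left(- \frac{1}{2}\right) = -34$)
$\frac{U{\left(G \right)}}{39395} - -9181 = - \frac{34}{39395} - -9181 = \left(-34\right) \frac{1}{39395} + 9181 = - \frac{34}{39395} + 9181 = \frac{361685461}{39395}$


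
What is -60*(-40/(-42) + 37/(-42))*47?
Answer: -1410/7 ≈ -201.43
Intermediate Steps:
-60*(-40/(-42) + 37/(-42))*47 = -60*(-40*(-1/42) + 37*(-1/42))*47 = -60*(20/21 - 37/42)*47 = -60*1/14*47 = -30/7*47 = -1410/7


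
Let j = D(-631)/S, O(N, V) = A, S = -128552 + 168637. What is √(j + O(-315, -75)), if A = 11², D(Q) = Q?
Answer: √194398380590/40085 ≈ 10.999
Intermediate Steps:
S = 40085
A = 121
O(N, V) = 121
j = -631/40085 ≈ -0.015742
√(j + O(-315, -75)) = √(-631/40085 + 121) = √(4849654/40085) = √194398380590/40085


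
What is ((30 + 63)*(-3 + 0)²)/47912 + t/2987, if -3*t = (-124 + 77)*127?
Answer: 293487085/429339432 ≈ 0.68358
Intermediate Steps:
t = 5969/3 (t = -(-124 + 77)*127/3 = -(-47)*127/3 = -⅓*(-5969) = 5969/3 ≈ 1989.7)
((30 + 63)*(-3 + 0)²)/47912 + t/2987 = ((30 + 63)*(-3 + 0)²)/47912 + (5969/3)/2987 = (93*(-3)²)*(1/47912) + (5969/3)*(1/2987) = (93*9)*(1/47912) + 5969/8961 = 837*(1/47912) + 5969/8961 = 837/47912 + 5969/8961 = 293487085/429339432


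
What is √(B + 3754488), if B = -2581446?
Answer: 9*√14482 ≈ 1083.1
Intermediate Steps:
√(B + 3754488) = √(-2581446 + 3754488) = √1173042 = 9*√14482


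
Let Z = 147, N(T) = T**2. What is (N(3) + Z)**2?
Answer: 24336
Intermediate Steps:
(N(3) + Z)**2 = (3**2 + 147)**2 = (9 + 147)**2 = 156**2 = 24336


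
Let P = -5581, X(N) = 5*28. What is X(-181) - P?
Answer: 5721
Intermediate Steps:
X(N) = 140
X(-181) - P = 140 - 1*(-5581) = 140 + 5581 = 5721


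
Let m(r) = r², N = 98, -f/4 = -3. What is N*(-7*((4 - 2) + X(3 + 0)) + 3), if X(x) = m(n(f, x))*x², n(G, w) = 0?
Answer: -1078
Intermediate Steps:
f = 12 (f = -4*(-3) = 12)
X(x) = 0 (X(x) = 0²*x² = 0*x² = 0)
N*(-7*((4 - 2) + X(3 + 0)) + 3) = 98*(-7*((4 - 2) + 0) + 3) = 98*(-7*(2 + 0) + 3) = 98*(-7*2 + 3) = 98*(-14 + 3) = 98*(-11) = -1078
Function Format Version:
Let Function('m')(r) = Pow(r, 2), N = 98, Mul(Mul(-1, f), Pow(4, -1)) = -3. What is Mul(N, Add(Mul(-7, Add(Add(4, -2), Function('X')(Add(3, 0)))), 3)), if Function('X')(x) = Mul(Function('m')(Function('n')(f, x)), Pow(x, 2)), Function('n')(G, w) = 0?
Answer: -1078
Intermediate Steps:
f = 12 (f = Mul(-4, -3) = 12)
Function('X')(x) = 0 (Function('X')(x) = Mul(Pow(0, 2), Pow(x, 2)) = Mul(0, Pow(x, 2)) = 0)
Mul(N, Add(Mul(-7, Add(Add(4, -2), Function('X')(Add(3, 0)))), 3)) = Mul(98, Add(Mul(-7, Add(Add(4, -2), 0)), 3)) = Mul(98, Add(Mul(-7, Add(2, 0)), 3)) = Mul(98, Add(Mul(-7, 2), 3)) = Mul(98, Add(-14, 3)) = Mul(98, -11) = -1078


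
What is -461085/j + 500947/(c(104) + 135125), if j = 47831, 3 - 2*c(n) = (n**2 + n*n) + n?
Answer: -66665869031/11886816627 ≈ -5.6084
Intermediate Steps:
c(n) = 3/2 - n**2 - n/2 (c(n) = 3/2 - ((n**2 + n*n) + n)/2 = 3/2 - ((n**2 + n**2) + n)/2 = 3/2 - (2*n**2 + n)/2 = 3/2 - (n + 2*n**2)/2 = 3/2 + (-n**2 - n/2) = 3/2 - n**2 - n/2)
-461085/j + 500947/(c(104) + 135125) = -461085/47831 + 500947/((3/2 - 1*104**2 - 1/2*104) + 135125) = -461085*1/47831 + 500947/((3/2 - 1*10816 - 52) + 135125) = -461085/47831 + 500947/((3/2 - 10816 - 52) + 135125) = -461085/47831 + 500947/(-21733/2 + 135125) = -461085/47831 + 500947/(248517/2) = -461085/47831 + 500947*(2/248517) = -461085/47831 + 1001894/248517 = -66665869031/11886816627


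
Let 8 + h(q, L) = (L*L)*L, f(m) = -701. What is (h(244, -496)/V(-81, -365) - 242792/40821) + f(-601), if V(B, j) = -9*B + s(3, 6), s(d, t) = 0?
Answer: -16842347233/100197 ≈ -1.6809e+5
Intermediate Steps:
h(q, L) = -8 + L³ (h(q, L) = -8 + (L*L)*L = -8 + L²*L = -8 + L³)
V(B, j) = -9*B (V(B, j) = -9*B + 0 = -9*B)
(h(244, -496)/V(-81, -365) - 242792/40821) + f(-601) = ((-8 + (-496)³)/((-9*(-81))) - 242792/40821) - 701 = ((-8 - 122023936)/729 - 242792*1/40821) - 701 = (-122023944*1/729 - 22072/3711) - 701 = (-13558216/81 - 22072/3711) - 701 = -16772109136/100197 - 701 = -16842347233/100197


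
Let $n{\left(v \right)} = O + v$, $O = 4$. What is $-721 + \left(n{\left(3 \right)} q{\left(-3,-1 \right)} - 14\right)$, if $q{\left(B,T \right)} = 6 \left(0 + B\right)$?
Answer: $-861$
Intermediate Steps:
$q{\left(B,T \right)} = 6 B$
$n{\left(v \right)} = 4 + v$
$-721 + \left(n{\left(3 \right)} q{\left(-3,-1 \right)} - 14\right) = -721 + \left(\left(4 + 3\right) 6 \left(-3\right) - 14\right) = -721 + \left(7 \left(-18\right) - 14\right) = -721 - 140 = -861$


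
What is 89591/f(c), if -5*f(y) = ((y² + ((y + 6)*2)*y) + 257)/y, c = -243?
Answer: 108853065/174488 ≈ 623.84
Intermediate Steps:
f(y) = -(257 + y² + y*(12 + 2*y))/(5*y) (f(y) = -((y² + ((y + 6)*2)*y) + 257)/(5*y) = -((y² + ((6 + y)*2)*y) + 257)/(5*y) = -((y² + (12 + 2*y)*y) + 257)/(5*y) = -((y² + y*(12 + 2*y)) + 257)/(5*y) = -(257 + y² + y*(12 + 2*y))/(5*y))
89591/f(c) = 89591/(((⅕)*(-257 - 3*(-243)*(4 - 243))/(-243))) = 89591/(((⅕)*(-1/243)*(-257 - 3*(-243)*(-239)))) = 89591/(((⅕)*(-1/243)*(-257 - 174231))) = 89591/(((⅕)*(-1/243)*(-174488))) = 89591/(174488/1215) = 89591*(1215/174488) = 108853065/174488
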